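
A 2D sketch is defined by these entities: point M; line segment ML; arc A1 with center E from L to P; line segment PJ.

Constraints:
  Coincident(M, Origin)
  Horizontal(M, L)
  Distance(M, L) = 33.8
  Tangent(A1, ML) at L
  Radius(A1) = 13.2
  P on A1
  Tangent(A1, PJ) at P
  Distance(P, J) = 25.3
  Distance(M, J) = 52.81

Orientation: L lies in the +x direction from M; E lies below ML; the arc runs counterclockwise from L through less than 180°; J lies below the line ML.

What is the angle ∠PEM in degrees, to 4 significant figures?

46.08°

Checks: |EP| = 13.20 ✓; ∠(EP, PJ) = 90.00° ✓; |PJ| = 25.30 ✓; |MJ| = 52.81 ✓.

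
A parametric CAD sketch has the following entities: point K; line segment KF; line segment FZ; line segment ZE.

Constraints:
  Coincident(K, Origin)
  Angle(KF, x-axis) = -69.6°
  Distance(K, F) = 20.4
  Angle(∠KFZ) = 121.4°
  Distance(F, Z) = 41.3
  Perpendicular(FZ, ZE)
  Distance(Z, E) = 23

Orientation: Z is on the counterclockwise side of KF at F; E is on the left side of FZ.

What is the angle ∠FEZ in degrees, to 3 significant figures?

60.9°

∠KFZ = 121.4°, so FZ runs at -69.6° + (180° − 121.4°) = -11.0° from the x-axis; with |FZ| = 41.3, Z = F + 41.3·(cos -11.0°, sin -11.0°) = (47.7, -27.0). The perpendicularity gives ZE at right angles to FZ; with |ZE| = 23.0 on the left of FZ, E = Z + 23.0·(0.191, 0.982) = (52.0, -4.42). Then cos ∠FEZ = EF·EZ / (|EF||EZ|), giving 60.9°.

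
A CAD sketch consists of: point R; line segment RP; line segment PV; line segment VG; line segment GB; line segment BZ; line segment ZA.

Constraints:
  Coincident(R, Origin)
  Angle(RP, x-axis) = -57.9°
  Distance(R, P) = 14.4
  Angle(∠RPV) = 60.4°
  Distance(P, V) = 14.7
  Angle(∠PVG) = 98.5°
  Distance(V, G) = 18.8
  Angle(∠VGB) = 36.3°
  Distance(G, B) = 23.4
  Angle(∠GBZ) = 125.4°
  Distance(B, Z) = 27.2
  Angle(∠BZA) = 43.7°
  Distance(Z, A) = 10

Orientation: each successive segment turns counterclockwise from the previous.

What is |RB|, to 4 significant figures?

12.18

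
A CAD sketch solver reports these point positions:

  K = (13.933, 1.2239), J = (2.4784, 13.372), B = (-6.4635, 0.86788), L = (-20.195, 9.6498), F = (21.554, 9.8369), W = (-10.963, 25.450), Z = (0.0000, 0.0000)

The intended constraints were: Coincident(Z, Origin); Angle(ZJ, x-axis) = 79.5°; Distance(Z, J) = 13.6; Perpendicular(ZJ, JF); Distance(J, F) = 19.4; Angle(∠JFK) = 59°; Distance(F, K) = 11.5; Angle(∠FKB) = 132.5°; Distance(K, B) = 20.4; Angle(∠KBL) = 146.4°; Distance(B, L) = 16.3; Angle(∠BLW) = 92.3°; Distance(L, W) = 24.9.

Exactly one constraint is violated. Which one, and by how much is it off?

Distance(L, W) = 24.9 — off by 6.60.

Z = (0.00, 0.00) ✓; ZJ at 79.50° ✓; |ZJ| = 13.60 ✓; ∠(ZJ, JF) = 90.00° ✓; |JF| = 19.40 ✓; ∠JFK = 59.00° ✓; |FK| = 11.50 ✓; ∠FKB = 132.5° ✓; |KB| = 20.40 ✓; ∠KBL = 146.4° ✓; |BL| = 16.30 ✓; ∠BLW = 92.30° ✓; |LW| = 18.30 ✗.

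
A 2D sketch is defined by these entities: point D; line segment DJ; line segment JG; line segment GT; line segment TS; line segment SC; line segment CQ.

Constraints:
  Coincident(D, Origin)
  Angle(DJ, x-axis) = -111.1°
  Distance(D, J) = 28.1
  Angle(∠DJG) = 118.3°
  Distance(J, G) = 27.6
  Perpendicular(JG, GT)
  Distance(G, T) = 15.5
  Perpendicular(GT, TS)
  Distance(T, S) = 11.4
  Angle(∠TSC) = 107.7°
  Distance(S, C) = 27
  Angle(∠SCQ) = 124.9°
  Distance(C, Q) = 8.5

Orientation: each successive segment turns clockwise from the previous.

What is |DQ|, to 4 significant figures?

49.41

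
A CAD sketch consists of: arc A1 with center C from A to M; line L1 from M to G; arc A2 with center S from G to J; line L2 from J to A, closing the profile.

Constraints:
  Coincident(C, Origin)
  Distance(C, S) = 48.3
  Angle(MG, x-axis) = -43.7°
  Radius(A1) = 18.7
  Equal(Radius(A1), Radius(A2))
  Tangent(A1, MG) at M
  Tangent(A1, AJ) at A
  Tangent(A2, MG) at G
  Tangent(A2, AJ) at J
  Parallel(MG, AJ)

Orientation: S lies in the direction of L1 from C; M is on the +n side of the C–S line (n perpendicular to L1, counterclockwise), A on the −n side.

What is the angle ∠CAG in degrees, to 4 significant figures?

52.25°

The slot axis is L1's direction at -43.7°, so u = (cos -43.7°, sin -43.7°) = (0.7230, -0.6909) and n = (−sin -43.7°, cos -43.7°) = (0.6909, 0.7230). C is at the origin and S lies 48.3 along u from C, so S = 48.3·u = (34.92, -33.37). Tangency of A1 to both parallel lines with radius 18.7 puts M and A at C ± 18.7·n: M = (12.92, 13.52), A = (-12.92, -13.52). Equal radii place G and J the same way about S: G = S + 18.7·n = (47.84, -19.85), J = S − 18.7·n = (22.00, -46.89). Then cos ∠CAG = AC·AG / (|AC||AG|), giving 52.25°.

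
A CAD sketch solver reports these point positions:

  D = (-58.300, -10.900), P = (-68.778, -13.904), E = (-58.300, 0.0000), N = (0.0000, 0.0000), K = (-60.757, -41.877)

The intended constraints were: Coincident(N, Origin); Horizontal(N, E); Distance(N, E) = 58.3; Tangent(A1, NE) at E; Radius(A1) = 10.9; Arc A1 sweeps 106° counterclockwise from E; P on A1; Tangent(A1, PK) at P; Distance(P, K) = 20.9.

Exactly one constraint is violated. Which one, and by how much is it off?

Distance(P, K) = 20.9 — off by 8.20.

N = (0.00, 0.00) ✓; N.y = 0.00, E.y = 0.00 ✓; |NE| = 58.30 ✓; ∠(DE, EN) = 90.00° ✓; |DE| = 10.90 ✓; bearing(D→P) − bearing(D→E) = 106.0° ✓; |DP| = 10.90 ✓; ∠(DP, PK) = 90.00° ✓; |PK| = 29.10 ✗.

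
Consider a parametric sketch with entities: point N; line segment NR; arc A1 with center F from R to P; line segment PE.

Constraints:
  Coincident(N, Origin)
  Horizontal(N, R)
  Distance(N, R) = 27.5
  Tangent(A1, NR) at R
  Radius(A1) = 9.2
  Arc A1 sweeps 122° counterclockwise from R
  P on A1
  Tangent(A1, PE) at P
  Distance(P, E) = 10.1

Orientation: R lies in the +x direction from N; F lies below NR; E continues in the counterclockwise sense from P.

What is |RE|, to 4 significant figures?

22.77

On A1, R sits at bearing 90° from F; a 122° counterclockwise sweep puts P at bearing 212°, so P = F + 9.2·(cos 212°, sin 212°) = (19.70, -14.08). Since A1 is tangent to PE there, FP ⟂ PE, so PE runs along (−sin 212°, cos 212°); with |PE| = 10.1, E = (25.05, -22.64). Then |RE| = |E − R| = 22.77.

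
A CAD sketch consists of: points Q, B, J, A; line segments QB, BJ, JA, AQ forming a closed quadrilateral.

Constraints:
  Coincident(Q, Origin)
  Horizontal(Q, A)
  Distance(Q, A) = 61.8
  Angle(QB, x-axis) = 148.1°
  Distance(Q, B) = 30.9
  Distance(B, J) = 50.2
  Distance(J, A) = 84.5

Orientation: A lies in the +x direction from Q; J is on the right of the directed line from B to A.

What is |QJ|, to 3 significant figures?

36.5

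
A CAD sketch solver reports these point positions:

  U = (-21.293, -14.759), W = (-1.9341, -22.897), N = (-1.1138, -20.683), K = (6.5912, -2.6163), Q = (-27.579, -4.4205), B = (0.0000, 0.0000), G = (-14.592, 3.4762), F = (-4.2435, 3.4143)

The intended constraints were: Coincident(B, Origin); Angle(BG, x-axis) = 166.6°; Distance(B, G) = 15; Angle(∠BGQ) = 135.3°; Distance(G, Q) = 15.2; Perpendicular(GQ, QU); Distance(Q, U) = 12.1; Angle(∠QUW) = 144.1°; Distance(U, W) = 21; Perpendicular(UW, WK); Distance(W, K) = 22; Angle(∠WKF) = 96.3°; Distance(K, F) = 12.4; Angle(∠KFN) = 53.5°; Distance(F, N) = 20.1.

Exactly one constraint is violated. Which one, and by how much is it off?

Distance(F, N) = 20.1 — off by 4.20.

B = (0.00, 0.00) ✓; BG at 166.6° ✓; |BG| = 15.00 ✓; ∠BGQ = 135.3° ✓; |GQ| = 15.20 ✓; ∠(GQ, QU) = 90.00° ✓; |QU| = 12.10 ✓; ∠QUW = 144.1° ✓; |UW| = 21.00 ✓; ∠(UW, WK) = 90.00° ✓; |WK| = 22.00 ✓; ∠WKF = 96.30° ✓; |KF| = 12.40 ✓; ∠KFN = 53.50° ✓; |FN| = 24.30 ✗.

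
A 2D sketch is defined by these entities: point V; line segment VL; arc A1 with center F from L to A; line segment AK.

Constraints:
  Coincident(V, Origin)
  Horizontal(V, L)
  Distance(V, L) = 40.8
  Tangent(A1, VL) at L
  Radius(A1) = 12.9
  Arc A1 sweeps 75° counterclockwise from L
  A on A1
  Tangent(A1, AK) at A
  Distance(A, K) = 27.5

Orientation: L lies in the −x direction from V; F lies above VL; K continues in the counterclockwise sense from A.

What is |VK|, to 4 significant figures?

41.90

On A1, L sits at bearing -90° from F; a 75° counterclockwise sweep puts A at bearing -15°, so A = F + 12.9·(cos -15°, sin -15°) = (-28.34, 9.561). Tangency of A1 to AK means the radius FA is perpendicular to AK, so AK runs along (−sin -15°, cos -15°); with |AK| = 27.5, K = (-21.22, 36.12). Then |VK| = |K − V| = 41.90.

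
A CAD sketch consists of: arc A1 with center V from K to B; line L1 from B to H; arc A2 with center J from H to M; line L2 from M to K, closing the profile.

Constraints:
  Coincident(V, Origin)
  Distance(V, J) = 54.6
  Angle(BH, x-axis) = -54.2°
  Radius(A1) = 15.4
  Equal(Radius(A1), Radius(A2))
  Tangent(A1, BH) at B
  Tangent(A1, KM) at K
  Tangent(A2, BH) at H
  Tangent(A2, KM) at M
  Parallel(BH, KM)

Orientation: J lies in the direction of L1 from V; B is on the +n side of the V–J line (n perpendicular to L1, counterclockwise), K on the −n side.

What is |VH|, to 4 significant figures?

56.73

The slot axis is L1's direction at -54.2°, so u = (cos -54.2°, sin -54.2°) = (0.5850, -0.8111) and n = (−sin -54.2°, cos -54.2°) = (0.8111, 0.5850). V is at the origin and J lies 54.6 along u from V, so J = 54.6·u = (31.94, -44.28). Tangency of A1 to both parallel lines with radius 15.4 puts B and K at V ± 15.4·n: B = (12.49, 9.008), K = (-12.49, -9.008). Equal radii place H and M the same way about J: H = J + 15.4·n = (44.43, -35.28), M = J − 15.4·n = (19.45, -53.29). Then |VH| = |H − V| = 56.73.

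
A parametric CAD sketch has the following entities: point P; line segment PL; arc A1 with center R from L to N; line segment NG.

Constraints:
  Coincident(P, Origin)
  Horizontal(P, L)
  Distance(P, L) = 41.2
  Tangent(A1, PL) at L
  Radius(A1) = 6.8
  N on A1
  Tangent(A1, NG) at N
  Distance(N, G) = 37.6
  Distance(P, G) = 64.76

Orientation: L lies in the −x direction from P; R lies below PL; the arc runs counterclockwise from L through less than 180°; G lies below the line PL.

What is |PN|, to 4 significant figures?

48.50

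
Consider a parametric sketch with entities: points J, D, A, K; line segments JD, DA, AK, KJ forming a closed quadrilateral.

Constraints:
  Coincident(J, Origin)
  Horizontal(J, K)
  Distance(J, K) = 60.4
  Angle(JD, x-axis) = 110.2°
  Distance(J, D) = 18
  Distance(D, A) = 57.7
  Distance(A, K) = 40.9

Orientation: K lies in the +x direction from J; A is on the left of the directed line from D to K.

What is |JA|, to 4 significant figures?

61.04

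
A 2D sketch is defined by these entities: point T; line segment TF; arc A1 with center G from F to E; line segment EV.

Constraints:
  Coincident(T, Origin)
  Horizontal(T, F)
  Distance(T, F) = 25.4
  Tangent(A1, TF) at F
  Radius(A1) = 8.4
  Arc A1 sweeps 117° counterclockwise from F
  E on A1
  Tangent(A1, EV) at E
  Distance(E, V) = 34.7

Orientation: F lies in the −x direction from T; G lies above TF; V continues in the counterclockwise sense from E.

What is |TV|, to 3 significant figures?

54.7

On A1, F sits at bearing -90° from G; a 117° counterclockwise sweep puts E at bearing 27°, so E = G + 8.4·(cos 27°, sin 27°) = (-17.9, 12.2). A1 meets EV tangentially, so GE is at right angles to EV, so EV runs along (−sin 27°, cos 27°); with |EV| = 34.7, V = (-33.7, 43.1). Then |TV| = |V − T| = 54.7.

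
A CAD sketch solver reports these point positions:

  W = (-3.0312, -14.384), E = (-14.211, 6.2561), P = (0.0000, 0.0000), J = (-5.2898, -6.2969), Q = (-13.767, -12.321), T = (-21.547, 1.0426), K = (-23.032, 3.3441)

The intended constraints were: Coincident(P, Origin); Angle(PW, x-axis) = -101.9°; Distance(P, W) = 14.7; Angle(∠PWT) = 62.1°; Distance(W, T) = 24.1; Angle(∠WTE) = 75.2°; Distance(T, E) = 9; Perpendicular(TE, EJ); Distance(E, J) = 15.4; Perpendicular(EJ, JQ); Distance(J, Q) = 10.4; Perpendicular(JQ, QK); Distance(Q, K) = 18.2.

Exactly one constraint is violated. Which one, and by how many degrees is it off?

Perpendicular(JQ, QK) — off by 4.80°.

P = (0.00, 0.00) ✓; PW at -101.9° ✓; |PW| = 14.70 ✓; ∠PWT = 62.10° ✓; |WT| = 24.10 ✓; ∠WTE = 75.20° ✓; |TE| = 9.000 ✓; ∠(TE, EJ) = 90.00° ✓; |EJ| = 15.40 ✓; ∠(EJ, JQ) = 90.00° ✓; |JQ| = 10.40 ✓; ∠(JQ, QK) = 94.80° ✗; |QK| = 18.20 ✓.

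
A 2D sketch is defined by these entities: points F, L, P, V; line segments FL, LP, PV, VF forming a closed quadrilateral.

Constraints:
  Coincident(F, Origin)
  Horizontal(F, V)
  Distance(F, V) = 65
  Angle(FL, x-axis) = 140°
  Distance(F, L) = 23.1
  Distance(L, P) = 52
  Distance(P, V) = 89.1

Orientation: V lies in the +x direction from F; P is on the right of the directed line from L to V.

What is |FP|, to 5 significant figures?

40.424

F is at the origin; FV is horizontal with |FV| = 65.0 and V in +x, so V = (65.0, 0). FL runs at 140.0° with |FL| = 23.1, so L = (-17.696, 14.848). P is determined by |LP| = 52.0 and |PV| = 89.1 together: it lies at the intersection of circle(L, 52.0) and circle(V, 89.1). With |LV| = 84.018, the foot of the radical line on LV is 10.856 from L and the perpendicular offset is √(52.0² − 10.856²) = 50.854. Taking the right-of-LV solution: P = (-15.998, -37.124).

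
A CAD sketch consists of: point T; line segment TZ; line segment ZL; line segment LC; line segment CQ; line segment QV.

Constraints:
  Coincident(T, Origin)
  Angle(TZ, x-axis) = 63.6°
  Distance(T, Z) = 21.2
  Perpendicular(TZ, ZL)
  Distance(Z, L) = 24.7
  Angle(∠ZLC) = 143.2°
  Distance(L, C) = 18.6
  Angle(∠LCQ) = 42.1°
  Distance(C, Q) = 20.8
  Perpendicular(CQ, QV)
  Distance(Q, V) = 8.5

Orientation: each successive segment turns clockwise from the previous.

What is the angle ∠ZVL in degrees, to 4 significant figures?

130.9°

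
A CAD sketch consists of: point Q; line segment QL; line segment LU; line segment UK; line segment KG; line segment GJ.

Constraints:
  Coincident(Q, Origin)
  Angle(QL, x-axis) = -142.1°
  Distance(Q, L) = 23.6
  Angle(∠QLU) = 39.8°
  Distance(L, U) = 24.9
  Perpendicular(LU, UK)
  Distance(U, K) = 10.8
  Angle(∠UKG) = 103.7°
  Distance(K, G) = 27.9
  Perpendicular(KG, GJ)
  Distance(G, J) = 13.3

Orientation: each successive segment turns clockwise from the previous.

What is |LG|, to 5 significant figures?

17.547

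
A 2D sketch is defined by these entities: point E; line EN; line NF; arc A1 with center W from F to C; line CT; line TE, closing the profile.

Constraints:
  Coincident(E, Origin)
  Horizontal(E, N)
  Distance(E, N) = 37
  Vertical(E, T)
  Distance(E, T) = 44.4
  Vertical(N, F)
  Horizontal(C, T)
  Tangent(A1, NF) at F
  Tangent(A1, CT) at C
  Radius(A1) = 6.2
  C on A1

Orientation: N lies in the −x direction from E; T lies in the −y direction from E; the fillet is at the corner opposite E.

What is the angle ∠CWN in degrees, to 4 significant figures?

170.8°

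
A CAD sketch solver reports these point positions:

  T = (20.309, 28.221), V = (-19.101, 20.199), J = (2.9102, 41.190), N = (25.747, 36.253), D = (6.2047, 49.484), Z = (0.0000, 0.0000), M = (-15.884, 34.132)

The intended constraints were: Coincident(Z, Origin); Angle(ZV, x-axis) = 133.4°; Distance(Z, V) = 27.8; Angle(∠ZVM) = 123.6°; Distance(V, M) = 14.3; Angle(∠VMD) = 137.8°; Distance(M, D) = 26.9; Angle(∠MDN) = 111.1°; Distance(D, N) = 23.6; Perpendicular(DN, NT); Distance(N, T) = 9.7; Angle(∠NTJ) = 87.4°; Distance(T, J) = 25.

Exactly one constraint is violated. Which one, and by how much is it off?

Distance(T, J) = 25 — off by 3.30.

Z = (0.00, 0.00) ✓; ZV at 133.4° ✓; |ZV| = 27.80 ✓; ∠ZVM = 123.6° ✓; |VM| = 14.30 ✓; ∠VMD = 137.8° ✓; |MD| = 26.90 ✓; ∠MDN = 111.1° ✓; |DN| = 23.60 ✓; ∠(DN, NT) = 90.00° ✓; |NT| = 9.700 ✓; ∠NTJ = 87.40° ✓; |TJ| = 21.70 ✗.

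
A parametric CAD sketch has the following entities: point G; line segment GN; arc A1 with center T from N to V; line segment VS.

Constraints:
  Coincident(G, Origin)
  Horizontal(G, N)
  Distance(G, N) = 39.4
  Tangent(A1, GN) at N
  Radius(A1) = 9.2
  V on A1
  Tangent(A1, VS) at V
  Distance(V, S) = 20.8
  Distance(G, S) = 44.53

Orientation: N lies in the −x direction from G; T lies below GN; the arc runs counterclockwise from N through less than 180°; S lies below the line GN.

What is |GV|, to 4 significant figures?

48.70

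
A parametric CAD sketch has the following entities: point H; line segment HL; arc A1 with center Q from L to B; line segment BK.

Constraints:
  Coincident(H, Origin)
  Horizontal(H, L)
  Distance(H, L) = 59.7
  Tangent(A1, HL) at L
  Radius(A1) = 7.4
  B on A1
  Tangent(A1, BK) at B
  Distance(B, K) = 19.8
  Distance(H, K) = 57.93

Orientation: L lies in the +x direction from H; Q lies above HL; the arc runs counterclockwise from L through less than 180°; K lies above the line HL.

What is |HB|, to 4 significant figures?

66.24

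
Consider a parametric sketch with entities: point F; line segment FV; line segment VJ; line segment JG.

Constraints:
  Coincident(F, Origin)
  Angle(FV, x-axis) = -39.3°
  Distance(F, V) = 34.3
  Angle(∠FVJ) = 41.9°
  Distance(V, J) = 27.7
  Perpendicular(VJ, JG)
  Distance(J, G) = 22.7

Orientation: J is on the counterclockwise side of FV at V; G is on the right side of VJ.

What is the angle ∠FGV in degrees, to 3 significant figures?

47.9°

F is at the origin; FV runs at -39.3° with length 34.3, so V = 34.3·(cos -39.3°, sin -39.3°) = (26.5, -21.7). ∠FVJ = 41.9°, so VJ runs at -39.3° + (180° − 41.9°) = 98.8° from the x-axis; with |VJ| = 27.7, J = V + 27.7·(cos 98.8°, sin 98.8°) = (22.3, 5.65). VJ is perpendicular to JG; with |JG| = 22.7 on the right of VJ, G = J + 22.7·(0.988, 0.153) = (44.7, 9.12). Then cos ∠FGV = GF·GV / (|GF||GV|), giving 47.9°.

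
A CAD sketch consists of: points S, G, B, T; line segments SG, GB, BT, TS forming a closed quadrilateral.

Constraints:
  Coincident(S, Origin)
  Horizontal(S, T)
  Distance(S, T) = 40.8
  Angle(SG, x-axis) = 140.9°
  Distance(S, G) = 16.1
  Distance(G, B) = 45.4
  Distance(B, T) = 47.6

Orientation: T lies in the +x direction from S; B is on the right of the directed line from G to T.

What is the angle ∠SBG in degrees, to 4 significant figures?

13.59°

S is at the origin; ST is horizontal with |ST| = 40.8 and T in +x, so T = (40.8, 0). SG runs at 140.9° with |SG| = 16.1, so G = (-12.49, 10.15). B is determined by |GB| = 45.4 and |BT| = 47.6 together: it lies at the intersection of circle(G, 45.4) and circle(T, 47.6). With |GT| = 54.25, the foot of the radical line on GT is 25.24 from G and the perpendicular offset is √(45.4² − 25.24²) = 37.74. Taking the right-of-GT solution: B = (5.238, -31.64).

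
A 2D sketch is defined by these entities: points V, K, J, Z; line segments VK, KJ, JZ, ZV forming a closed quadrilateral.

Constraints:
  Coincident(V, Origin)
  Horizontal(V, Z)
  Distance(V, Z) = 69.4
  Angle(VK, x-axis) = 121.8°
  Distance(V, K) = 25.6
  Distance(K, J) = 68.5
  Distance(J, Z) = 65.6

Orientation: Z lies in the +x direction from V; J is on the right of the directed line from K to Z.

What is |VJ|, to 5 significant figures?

43.075

Checks: |KJ| = 68.50 ✓; |JZ| = 65.60 ✓.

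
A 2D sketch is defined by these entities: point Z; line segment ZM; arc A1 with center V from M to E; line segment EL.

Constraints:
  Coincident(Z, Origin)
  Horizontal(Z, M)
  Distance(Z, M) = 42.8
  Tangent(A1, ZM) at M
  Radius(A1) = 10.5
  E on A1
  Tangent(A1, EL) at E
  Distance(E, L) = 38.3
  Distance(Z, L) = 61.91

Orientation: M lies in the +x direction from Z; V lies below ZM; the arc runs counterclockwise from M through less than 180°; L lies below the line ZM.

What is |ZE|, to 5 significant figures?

34.429

Checks: |VE| = 10.50 ✓; ∠(VE, EL) = 90.00° ✓; |EL| = 38.30 ✓; |ZL| = 61.91 ✓.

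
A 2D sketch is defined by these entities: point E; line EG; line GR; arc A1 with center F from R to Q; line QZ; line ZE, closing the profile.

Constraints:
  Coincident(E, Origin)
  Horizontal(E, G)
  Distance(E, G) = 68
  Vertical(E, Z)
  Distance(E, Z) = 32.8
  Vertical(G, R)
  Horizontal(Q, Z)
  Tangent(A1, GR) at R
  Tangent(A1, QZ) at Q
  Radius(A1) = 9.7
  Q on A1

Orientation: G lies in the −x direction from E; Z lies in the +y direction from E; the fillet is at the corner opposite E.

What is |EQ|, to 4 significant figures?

66.89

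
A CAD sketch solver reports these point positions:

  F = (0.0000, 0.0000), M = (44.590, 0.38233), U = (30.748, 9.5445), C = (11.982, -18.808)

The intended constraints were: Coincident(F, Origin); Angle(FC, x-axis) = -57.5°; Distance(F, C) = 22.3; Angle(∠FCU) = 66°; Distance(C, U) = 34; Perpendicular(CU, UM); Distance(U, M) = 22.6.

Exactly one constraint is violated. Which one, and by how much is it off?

Distance(U, M) = 22.6 — off by 6.00.

F = (0.00, 0.00) ✓; FC at -57.50° ✓; |FC| = 22.30 ✓; ∠FCU = 66.00° ✓; |CU| = 34.00 ✓; ∠(CU, UM) = 90.00° ✓; |UM| = 16.60 ✗.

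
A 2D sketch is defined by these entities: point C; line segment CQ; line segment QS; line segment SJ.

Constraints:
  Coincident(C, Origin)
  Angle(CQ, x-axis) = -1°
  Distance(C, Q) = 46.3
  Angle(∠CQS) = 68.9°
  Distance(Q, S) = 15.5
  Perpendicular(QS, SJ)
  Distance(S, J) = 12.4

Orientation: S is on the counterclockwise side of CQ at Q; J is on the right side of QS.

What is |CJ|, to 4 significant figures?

55.61

C is at the origin; CQ runs at -1.0° with length 46.3, so Q = 46.3·(cos -1.0°, sin -1.0°) = (46.29, -0.8080). ∠CQS = 68.9°, so QS runs at -1.0° + (180° − 68.9°) = 110.1° from the x-axis; with |QS| = 15.5, S = Q + 15.5·(cos 110.1°, sin 110.1°) = (40.97, 13.75). QS is perpendicular to SJ; with |SJ| = 12.4 on the right of QS, J = S + 12.4·(0.9391, 0.3437) = (52.61, 18.01). Then |CJ| = |J − C| = 55.61.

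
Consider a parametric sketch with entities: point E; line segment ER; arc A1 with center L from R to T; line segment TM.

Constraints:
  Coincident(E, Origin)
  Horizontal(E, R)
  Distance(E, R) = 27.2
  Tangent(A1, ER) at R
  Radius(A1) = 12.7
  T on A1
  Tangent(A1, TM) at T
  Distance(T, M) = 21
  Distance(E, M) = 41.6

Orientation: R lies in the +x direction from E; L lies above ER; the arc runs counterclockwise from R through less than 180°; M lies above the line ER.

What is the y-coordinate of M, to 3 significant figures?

36.3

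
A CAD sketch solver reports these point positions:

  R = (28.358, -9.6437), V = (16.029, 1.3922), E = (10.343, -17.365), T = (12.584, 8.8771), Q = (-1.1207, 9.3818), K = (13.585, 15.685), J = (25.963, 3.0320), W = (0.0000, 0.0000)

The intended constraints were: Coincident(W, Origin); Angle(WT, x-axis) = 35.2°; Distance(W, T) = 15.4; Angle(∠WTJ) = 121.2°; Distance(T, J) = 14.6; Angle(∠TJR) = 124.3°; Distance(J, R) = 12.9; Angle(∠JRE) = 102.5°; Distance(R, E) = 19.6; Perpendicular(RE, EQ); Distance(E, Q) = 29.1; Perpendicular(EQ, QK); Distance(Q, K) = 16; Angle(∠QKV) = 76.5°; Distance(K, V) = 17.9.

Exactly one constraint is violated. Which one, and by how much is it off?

Distance(K, V) = 17.9 — off by 3.40.

W = (0.00, 0.00) ✓; WT at 35.20° ✓; |WT| = 15.40 ✓; ∠WTJ = 121.2° ✓; |TJ| = 14.60 ✓; ∠TJR = 124.3° ✓; |JR| = 12.90 ✓; ∠JRE = 102.5° ✓; |RE| = 19.60 ✓; ∠(RE, EQ) = 90.00° ✓; |EQ| = 29.10 ✓; ∠(EQ, QK) = 90.00° ✓; |QK| = 16.00 ✓; ∠QKV = 76.50° ✓; |KV| = 14.50 ✗.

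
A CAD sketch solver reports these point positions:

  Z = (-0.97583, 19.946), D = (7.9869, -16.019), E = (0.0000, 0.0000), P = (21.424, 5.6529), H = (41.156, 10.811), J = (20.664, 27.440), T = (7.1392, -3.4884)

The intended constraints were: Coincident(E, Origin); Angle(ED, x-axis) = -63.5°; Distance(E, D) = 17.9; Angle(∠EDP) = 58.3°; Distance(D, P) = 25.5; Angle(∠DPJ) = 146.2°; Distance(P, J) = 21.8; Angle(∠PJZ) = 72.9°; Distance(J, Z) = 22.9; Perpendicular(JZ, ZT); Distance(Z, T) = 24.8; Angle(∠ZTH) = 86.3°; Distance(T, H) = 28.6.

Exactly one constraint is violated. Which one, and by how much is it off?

Distance(T, H) = 28.6 — off by 8.30.

E = (0.00, 0.00) ✓; ED at -63.50° ✓; |ED| = 17.90 ✓; ∠EDP = 58.30° ✓; |DP| = 25.50 ✓; ∠DPJ = 146.2° ✓; |PJ| = 21.80 ✓; ∠PJZ = 72.90° ✓; |JZ| = 22.90 ✓; ∠(JZ, ZT) = 90.00° ✓; |ZT| = 24.80 ✓; ∠ZTH = 86.30° ✓; |TH| = 36.90 ✗.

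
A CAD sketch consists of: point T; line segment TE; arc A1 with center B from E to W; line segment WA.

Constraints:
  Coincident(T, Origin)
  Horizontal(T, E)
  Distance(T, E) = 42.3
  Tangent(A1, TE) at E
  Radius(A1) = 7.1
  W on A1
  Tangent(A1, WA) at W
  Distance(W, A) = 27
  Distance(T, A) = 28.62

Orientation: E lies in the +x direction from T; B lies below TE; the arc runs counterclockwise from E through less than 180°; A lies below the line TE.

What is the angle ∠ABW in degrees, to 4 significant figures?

75.27°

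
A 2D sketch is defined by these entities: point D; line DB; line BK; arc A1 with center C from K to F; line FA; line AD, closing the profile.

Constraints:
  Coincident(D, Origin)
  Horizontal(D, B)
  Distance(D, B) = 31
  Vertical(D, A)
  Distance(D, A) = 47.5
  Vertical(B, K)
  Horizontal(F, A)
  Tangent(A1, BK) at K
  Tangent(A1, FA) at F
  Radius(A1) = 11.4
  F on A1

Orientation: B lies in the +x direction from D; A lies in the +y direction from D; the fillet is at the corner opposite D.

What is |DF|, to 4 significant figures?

51.38

The virtual corner opposite D is at (31.00, 47.50). A1 meets BK tangentially, so CK is at right angles to BK and A1 meets FA tangentially, so CF is at right angles to FA, with radius 11.4, so the center C sits 11.4 in from both sides at C = (19.60, 36.10). That places the tangent points at K = (31.00, 36.10) on BK and F = (19.60, 47.50) on FA. Then |DF| = |F − D| = 51.38.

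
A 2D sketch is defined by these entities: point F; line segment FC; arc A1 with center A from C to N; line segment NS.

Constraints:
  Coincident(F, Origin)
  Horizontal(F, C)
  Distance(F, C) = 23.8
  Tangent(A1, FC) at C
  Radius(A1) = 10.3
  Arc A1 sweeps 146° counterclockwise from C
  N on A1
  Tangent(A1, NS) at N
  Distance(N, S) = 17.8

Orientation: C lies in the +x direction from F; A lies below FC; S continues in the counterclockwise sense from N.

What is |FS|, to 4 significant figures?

43.64

F is at the origin; F and C share the same y with |FC| = 23.8 and C on the +x side, so C = (23.80, 0.000). Since A1 is tangent to FC there, AC ⟂ FC, so A = C + (0, -10.3) = (23.80, -10.30). On A1, C sits at bearing 90° from A; a 146° counterclockwise sweep puts N at bearing 236°, so N = A + 10.3·(cos 236°, sin 236°) = (18.04, -18.84). A1 meets NS tangentially, so AN is at right angles to NS, so NS runs along (−sin 236°, cos 236°); with |NS| = 17.8, S = (32.80, -28.79). Then |FS| = |S − F| = 43.64.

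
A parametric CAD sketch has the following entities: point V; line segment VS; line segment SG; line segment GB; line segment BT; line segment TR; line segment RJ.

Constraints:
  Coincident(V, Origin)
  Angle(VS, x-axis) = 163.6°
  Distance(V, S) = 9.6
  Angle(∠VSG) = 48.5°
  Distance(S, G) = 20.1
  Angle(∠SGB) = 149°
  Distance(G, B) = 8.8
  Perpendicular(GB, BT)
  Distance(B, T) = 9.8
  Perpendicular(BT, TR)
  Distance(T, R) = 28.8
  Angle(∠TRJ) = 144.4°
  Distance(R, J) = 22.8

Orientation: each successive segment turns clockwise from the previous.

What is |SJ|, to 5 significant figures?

25.401

BT ⟂ TR, so TR runs at -178.90°; with |TR| = 28.8, R = (-11.990, 3.2094). ∠TRJ = 144.4° gives RJ at 145.50° from the x-axis; with |RJ| = 22.8, J = (-30.781, 16.124). Then |SJ| = |J − S| = 25.401.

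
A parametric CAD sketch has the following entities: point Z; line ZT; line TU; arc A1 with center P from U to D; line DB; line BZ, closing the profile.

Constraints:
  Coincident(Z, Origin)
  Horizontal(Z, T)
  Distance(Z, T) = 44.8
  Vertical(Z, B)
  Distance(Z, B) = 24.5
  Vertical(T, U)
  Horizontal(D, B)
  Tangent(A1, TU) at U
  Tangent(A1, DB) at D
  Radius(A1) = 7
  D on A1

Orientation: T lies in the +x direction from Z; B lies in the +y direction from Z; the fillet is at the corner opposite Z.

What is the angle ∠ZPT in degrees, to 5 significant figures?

86.959°

Z is at the origin; ZT is horizontal with |ZT| = 44.8 and T on the +x side, so T = (44.800, 0.0000). ZB is vertical with |ZB| = 24.5 and B on the +y side, so B = (0.0000, 24.500). The virtual corner opposite Z is at (44.800, 24.500). A1 meets TU tangentially, so PU is at right angles to TU and tangency of A1 to DB means the radius PD is perpendicular to DB, with radius 7.0, so the center P sits 7.0 in from both sides at P = (37.800, 17.500). Then cos ∠ZPT = PZ·PT / (|PZ||PT|), giving 86.959°.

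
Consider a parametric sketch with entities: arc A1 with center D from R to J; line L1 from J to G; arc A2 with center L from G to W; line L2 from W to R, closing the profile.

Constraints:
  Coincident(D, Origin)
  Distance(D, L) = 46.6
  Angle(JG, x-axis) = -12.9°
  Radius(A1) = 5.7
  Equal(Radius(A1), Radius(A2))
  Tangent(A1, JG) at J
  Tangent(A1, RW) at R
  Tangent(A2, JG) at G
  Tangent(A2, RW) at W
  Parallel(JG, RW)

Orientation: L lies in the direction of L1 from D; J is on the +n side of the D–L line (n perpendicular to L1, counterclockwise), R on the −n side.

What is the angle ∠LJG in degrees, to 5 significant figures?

6.9736°

Tangency of A1 to both parallel lines with radius 5.7 puts J and R at D ± 5.7·n: J = (1.2725, 5.5561), R = (-1.2725, -5.5561). Equal radii place G and W the same way about L: G = L + 5.7·n = (46.696, -4.8473), W = L − 5.7·n = (44.151, -15.960). Then cos ∠LJG = JL·JG / (|JL||JG|), giving 6.9736°.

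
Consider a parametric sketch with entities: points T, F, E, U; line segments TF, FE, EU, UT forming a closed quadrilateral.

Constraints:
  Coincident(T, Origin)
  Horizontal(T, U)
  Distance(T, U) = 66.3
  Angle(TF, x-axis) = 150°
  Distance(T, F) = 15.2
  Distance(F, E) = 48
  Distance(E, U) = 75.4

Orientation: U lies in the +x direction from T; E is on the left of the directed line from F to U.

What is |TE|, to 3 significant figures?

50.7

T is at the origin; TU is horizontal with |TU| = 66.3 and U in +x, so U = (66.3, 0). TF runs at 150.0° with |TF| = 15.2, so F = (-13.2, 7.60). E is determined by |FE| = 48.0 and |EU| = 75.4 together: it lies at the intersection of circle(F, 48.0) and circle(U, 75.4). With |FU| = 79.8, the foot of the radical line on FU is 18.7 from F and the perpendicular offset is √(48.0² − 18.7²) = 44.2. Taking the left-of-FU solution: E = (9.69, 49.8).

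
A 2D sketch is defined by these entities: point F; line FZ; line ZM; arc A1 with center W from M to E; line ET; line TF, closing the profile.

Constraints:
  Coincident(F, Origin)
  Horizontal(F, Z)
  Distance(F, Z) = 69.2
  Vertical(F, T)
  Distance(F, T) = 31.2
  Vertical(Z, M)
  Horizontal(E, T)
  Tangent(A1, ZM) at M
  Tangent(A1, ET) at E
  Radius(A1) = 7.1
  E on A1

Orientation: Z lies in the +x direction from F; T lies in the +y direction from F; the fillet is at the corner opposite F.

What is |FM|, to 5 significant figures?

73.277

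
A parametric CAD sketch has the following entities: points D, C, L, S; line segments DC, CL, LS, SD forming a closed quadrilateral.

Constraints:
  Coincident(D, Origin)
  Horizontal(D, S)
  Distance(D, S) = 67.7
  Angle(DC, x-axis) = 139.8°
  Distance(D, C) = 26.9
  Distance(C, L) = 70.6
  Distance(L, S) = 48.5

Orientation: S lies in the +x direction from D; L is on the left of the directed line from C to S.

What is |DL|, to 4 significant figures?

62.41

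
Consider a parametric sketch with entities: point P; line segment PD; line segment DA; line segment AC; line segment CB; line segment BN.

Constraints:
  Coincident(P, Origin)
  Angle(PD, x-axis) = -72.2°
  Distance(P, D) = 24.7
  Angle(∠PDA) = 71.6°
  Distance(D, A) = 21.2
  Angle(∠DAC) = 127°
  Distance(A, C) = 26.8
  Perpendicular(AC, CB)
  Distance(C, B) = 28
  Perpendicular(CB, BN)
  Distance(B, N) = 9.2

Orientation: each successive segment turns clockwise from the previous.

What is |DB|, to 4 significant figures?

41.08

∠DAC = 127.0° gives AC at 126.4° from the x-axis; with |AC| = 26.8, C = (-29.55, -1.724). The perpendicularity gives CB at right angles to AC, so CB runs at 36.40°; with |CB| = 28.0, B = (-7.015, 14.89). Then |DB| = |B − D| = 41.08.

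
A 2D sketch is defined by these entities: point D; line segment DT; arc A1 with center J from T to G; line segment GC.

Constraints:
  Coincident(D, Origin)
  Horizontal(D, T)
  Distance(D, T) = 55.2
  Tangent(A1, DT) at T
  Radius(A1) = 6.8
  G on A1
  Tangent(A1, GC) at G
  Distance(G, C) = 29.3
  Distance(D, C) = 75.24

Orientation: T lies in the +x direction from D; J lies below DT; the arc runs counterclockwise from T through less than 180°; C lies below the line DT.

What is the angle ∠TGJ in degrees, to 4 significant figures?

27.08°

Checks: D = (0.00, 0.00) ✓; |JG| = 6.800 ✓; ∠(JG, GC) = 90.00° ✓; |GC| = 29.30 ✓; |DC| = 75.24 ✓.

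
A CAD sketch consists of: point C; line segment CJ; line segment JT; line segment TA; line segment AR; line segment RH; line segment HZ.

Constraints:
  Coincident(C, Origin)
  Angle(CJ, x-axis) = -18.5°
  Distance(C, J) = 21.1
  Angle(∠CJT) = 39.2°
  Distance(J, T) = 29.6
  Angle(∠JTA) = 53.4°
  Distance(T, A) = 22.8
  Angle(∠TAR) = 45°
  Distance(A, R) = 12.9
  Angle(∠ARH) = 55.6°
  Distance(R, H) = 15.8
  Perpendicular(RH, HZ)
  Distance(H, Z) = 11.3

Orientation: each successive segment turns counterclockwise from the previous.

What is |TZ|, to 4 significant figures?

23.47

C is at the origin; CJ runs at -18.5° with length 21.1, so J = (20.01, -6.695). ∠CJT = 39.2° gives JT at 122.3° from the x-axis; with |JT| = 29.6, T = (4.193, 18.32). ∠JTA = 53.4° gives TA at -111.1° from the x-axis; with |TA| = 22.8, A = (-4.015, -2.947). ∠TAR = 45.0° gives AR at 23.90° from the x-axis; with |AR| = 12.9, R = (7.779, 2.280). ∠ARH = 55.6° gives RH at 148.3° from the x-axis; with |RH| = 15.8, H = (-5.664, 10.58). The perpendicularity gives HZ at right angles to RH, so HZ runs at -121.7°; with |HZ| = 11.3, Z = (-11.60, 0.9679). Then |TZ| = |Z − T| = 23.47.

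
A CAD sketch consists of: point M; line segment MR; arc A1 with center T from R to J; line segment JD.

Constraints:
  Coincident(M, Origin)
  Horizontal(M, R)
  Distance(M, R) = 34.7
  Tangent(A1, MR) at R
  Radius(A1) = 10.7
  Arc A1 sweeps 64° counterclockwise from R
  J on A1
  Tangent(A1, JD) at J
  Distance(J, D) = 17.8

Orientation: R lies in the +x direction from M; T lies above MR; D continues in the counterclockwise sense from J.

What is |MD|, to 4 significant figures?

56.58

M is at the origin; M and R share the same y with |MR| = 34.7 and R on the +x side, so R = (34.70, 0.000). Tangency of A1 to MR means the radius TR is perpendicular to MR, so T = R + (0, 10.7) = (34.70, 10.70). On A1, R sits at bearing -90° from T; a 64° counterclockwise sweep puts J at bearing -26°, so J = T + 10.7·(cos -26°, sin -26°) = (44.32, 6.009). The tangent condition forces TJ to be normal to JD, so JD runs along (−sin -26°, cos -26°); with |JD| = 17.8, D = (52.12, 22.01). Then |MD| = |D − M| = 56.58.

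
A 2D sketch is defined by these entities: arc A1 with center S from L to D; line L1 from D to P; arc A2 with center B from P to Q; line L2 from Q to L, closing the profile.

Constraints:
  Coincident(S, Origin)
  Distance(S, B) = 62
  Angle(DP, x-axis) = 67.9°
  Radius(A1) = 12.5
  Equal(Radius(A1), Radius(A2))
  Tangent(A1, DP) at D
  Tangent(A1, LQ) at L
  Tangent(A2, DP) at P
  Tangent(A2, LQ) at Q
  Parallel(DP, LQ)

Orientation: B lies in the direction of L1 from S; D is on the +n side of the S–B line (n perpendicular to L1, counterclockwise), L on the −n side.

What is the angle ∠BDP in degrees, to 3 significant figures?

11.4°

The slot axis is L1's direction at 67.9°, so u = (cos 67.9°, sin 67.9°) = (0.376, 0.927) and n = (−sin 67.9°, cos 67.9°) = (-0.927, 0.376). S is at the origin and B lies 62.0 along u from S, so B = 62.0·u = (23.3, 57.4). Tangency of A1 to both parallel lines with radius 12.5 puts D and L at S ± 12.5·n: D = (-11.6, 4.70), L = (11.6, -4.70). Equal radii place P and Q the same way about B: P = B + 12.5·n = (11.7, 62.1), Q = B − 12.5·n = (34.9, 52.7). Then cos ∠BDP = DB·DP / (|DB||DP|), giving 11.4°.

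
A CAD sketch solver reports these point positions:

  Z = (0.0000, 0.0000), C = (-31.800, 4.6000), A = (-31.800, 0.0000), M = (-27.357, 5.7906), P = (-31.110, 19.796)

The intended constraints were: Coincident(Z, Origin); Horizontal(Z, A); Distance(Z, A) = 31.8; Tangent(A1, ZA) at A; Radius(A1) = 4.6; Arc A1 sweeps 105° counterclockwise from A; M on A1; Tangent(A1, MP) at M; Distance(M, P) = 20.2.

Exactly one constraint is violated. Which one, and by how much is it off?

Distance(M, P) = 20.2 — off by 5.70.

Z = (0.00, 0.00) ✓; Z.y = 0.00, A.y = 0.00 ✓; |ZA| = 31.80 ✓; ∠(CA, AZ) = 90.00° ✓; |CA| = 4.600 ✓; bearing(C→M) − bearing(C→A) = 105.0° ✓; |CM| = 4.600 ✓; ∠(CM, MP) = 90.00° ✓; |MP| = 14.50 ✗.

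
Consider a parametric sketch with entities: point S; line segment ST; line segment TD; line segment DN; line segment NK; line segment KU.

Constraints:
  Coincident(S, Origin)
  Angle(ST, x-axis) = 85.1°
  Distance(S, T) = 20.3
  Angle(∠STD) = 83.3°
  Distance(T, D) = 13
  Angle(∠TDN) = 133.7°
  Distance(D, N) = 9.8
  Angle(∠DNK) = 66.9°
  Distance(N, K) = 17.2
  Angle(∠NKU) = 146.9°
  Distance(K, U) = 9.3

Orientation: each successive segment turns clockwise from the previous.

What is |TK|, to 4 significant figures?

13.64

S is at the origin; ST runs at 85.1° with length 20.3, so T = (1.734, 20.23). ∠STD = 83.3° gives TD at -11.60° from the x-axis; with |TD| = 13.0, D = (14.47, 17.61). ∠TDN = 133.7° gives DN at -57.90° from the x-axis; with |DN| = 9.8, N = (19.68, 9.310). ∠DNK = 66.9° gives NK at -171.0° from the x-axis; with |NK| = 17.2, K = (2.688, 6.619). Then |TK| = |K − T| = 13.64.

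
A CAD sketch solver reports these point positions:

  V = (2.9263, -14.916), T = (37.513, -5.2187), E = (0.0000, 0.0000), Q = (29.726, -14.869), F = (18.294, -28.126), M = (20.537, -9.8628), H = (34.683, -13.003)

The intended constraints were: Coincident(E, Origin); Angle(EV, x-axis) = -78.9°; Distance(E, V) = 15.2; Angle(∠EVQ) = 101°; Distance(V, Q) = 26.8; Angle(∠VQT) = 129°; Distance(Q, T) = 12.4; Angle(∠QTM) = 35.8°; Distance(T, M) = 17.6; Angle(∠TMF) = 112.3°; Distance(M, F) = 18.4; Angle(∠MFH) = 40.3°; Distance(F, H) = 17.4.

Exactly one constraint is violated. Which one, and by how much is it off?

Distance(F, H) = 17.4 — off by 4.90.

E = (0.00, 0.00) ✓; EV at -78.90° ✓; |EV| = 15.20 ✓; ∠EVQ = 101.0° ✓; |VQ| = 26.80 ✓; ∠VQT = 129.0° ✓; |QT| = 12.40 ✓; ∠QTM = 35.80° ✓; |TM| = 17.60 ✓; ∠TMF = 112.3° ✓; |MF| = 18.40 ✓; ∠MFH = 40.30° ✓; |FH| = 22.30 ✗.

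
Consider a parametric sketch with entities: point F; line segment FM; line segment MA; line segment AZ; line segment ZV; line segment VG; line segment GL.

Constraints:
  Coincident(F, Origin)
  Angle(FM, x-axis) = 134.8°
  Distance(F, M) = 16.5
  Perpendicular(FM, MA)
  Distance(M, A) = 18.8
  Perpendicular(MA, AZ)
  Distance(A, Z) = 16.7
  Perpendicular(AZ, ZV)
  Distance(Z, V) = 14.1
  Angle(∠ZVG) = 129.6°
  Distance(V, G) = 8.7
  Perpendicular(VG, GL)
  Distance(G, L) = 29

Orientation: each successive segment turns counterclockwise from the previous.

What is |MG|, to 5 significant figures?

10.032

F is at the origin; FM runs at 134.8° with length 16.5, so M = (-11.626, 11.708). FM is perpendicular to MA, so MA runs at -135.20°; with |MA| = 18.8, A = (-24.966, -1.5392). MA ⟂ AZ, so AZ runs at -45.200°; with |AZ| = 16.7, Z = (-13.199, -13.389). The perpendicularity gives ZV at right angles to AZ, so ZV runs at 44.800°; with |ZV| = 14.1, V = (-3.1941, -3.4537). ∠ZVG = 129.6° gives VG at 95.200° from the x-axis; with |VG| = 8.7, G = (-3.9826, 5.2105). Then |MG| = |G − M| = 10.032.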